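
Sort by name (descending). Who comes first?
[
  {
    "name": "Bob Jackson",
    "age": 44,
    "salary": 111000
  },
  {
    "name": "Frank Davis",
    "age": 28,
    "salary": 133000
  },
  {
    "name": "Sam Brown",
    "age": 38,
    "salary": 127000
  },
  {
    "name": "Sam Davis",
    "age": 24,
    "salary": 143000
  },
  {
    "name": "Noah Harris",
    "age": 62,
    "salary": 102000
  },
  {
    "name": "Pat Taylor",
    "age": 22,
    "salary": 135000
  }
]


Sort by: name (descending)

Sorted order:
  1. Sam Davis (name = Sam Davis)
  2. Sam Brown (name = Sam Brown)
  3. Pat Taylor (name = Pat Taylor)
  4. Noah Harris (name = Noah Harris)
  5. Frank Davis (name = Frank Davis)
  6. Bob Jackson (name = Bob Jackson)

First: Sam Davis

Sam Davis


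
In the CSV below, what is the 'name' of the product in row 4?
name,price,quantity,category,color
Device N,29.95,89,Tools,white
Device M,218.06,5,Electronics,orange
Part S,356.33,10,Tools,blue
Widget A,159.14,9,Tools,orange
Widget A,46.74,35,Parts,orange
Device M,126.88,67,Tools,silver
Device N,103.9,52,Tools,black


Query: Row 4 ('Widget A'), column 'name'
Value: Widget A

Widget A


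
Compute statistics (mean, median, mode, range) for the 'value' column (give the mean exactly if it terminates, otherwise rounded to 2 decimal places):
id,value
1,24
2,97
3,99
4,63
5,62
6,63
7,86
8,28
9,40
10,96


Data: [24, 97, 99, 63, 62, 63, 86, 28, 40, 96]
Count: 10
Sum: 658
Mean: 658/10 = 65.8
Sorted: [24, 28, 40, 62, 63, 63, 86, 96, 97, 99]
Median: 63.0
Mode: 63 (2 times)
Range: 99 - 24 = 75
Min: 24, Max: 99

mean=65.8, median=63.0, mode=63, range=75


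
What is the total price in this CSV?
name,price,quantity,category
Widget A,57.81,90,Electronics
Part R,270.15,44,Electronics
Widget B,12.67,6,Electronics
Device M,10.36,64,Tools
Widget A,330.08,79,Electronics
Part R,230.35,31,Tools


Computing total price:
Values: [57.81, 270.15, 12.67, 10.36, 330.08, 230.35]
Sum = 911.42

911.42


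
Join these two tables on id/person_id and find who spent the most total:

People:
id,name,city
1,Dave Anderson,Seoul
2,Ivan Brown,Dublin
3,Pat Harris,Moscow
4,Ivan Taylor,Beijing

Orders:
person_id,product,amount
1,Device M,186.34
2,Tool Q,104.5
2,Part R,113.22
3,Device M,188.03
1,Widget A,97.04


Join on: people.id = orders.person_id

Joined rows:
  Dave Anderson (Seoul) bought Device M for $186.34
  Ivan Brown (Dublin) bought Tool Q for $104.5
  Ivan Brown (Dublin) bought Part R for $113.22
  Pat Harris (Moscow) bought Device M for $188.03
  Dave Anderson (Seoul) bought Widget A for $97.04

Total per person:
  Dave Anderson: $283.38
  Ivan Brown: $217.72
  Pat Harris: $188.03

Top spender: Dave Anderson ($283.38)

Dave Anderson ($283.38)


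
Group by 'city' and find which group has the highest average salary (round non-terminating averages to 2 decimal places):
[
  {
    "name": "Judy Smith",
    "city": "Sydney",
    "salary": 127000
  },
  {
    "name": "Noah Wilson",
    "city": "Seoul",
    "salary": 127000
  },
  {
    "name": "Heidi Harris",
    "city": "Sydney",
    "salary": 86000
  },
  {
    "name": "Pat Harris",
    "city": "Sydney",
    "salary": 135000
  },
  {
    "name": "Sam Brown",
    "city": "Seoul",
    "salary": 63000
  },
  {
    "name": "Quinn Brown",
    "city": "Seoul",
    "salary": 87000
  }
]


Group by: city

Groups:
  Seoul: 3 people, avg salary = 277000/3 ≈ $92333.33
  Sydney: 3 people, avg salary = 348000/3 = $116000

Highest average salary: Sydney ($116000)

Sydney ($116000)


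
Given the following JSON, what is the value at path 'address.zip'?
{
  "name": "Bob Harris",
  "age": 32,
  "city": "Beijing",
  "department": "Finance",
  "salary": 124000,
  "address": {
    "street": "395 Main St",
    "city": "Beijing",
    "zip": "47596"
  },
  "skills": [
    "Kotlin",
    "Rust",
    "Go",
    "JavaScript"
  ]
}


Query: address.zip
Path: address -> zip
Value: 47596

47596


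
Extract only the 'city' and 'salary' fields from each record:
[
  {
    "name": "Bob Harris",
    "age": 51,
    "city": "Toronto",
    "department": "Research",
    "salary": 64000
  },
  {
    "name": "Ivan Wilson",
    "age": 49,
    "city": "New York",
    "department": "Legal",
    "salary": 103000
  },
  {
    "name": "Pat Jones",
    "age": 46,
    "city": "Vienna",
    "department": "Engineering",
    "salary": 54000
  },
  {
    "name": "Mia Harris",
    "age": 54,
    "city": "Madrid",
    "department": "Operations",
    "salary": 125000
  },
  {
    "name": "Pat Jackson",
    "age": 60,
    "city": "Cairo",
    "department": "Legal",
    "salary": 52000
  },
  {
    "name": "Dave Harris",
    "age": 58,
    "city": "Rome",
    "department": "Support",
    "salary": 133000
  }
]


Original: 6 records with fields: name, age, city, department, salary
Keep: ['city', 'salary']
Drop: ['name', 'age', 'department']
Result: 6 records, 2 fields each

[
  {
    "city": "Toronto",
    "salary": 64000
  },
  {
    "city": "New York",
    "salary": 103000
  },
  {
    "city": "Vienna",
    "salary": 54000
  },
  {
    "city": "Madrid",
    "salary": 125000
  },
  {
    "city": "Cairo",
    "salary": 52000
  },
  {
    "city": "Rome",
    "salary": 133000
  }
]


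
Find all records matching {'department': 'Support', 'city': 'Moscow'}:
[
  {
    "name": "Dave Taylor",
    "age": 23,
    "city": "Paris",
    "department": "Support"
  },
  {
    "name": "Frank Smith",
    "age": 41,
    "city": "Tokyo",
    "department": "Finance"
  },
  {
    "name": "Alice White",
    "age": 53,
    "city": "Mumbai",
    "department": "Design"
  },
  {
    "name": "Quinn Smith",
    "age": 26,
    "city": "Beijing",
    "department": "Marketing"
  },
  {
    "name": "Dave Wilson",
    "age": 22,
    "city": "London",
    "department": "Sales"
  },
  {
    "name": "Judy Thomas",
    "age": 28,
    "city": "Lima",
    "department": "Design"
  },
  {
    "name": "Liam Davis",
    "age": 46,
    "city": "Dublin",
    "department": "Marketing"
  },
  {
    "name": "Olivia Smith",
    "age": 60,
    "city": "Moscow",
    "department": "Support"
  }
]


Search criteria: {'department': 'Support', 'city': 'Moscow'}

Checking 8 records:
  Dave Taylor: {department: Support, city: Paris}
  Frank Smith: {department: Finance, city: Tokyo}
  Alice White: {department: Design, city: Mumbai}
  Quinn Smith: {department: Marketing, city: Beijing}
  Dave Wilson: {department: Sales, city: London}
  Judy Thomas: {department: Design, city: Lima}
  Liam Davis: {department: Marketing, city: Dublin}
  Olivia Smith: {department: Support, city: Moscow} <-- MATCH

Matches: ["Olivia Smith"]

["Olivia Smith"]


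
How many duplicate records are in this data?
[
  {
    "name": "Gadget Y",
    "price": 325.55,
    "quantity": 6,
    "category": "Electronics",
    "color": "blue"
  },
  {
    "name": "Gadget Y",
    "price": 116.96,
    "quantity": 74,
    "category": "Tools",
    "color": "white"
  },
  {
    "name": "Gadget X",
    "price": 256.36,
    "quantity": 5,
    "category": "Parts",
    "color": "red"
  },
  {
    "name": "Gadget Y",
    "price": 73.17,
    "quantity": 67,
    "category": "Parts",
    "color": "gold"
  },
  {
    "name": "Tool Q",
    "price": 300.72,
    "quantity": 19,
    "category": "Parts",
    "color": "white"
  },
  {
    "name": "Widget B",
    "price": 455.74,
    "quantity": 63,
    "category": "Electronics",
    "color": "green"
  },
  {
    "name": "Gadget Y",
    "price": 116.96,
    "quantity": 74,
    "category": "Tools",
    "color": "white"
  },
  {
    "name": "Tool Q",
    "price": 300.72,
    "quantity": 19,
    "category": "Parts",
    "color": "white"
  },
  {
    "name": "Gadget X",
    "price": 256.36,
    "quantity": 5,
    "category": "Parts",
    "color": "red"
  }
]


Checking 9 records for duplicates:

  Row 1: Gadget Y ($325.55, qty 6)
  Row 2: Gadget Y ($116.96, qty 74)
  Row 3: Gadget X ($256.36, qty 5)
  Row 4: Gadget Y ($73.17, qty 67)
  Row 5: Tool Q ($300.72, qty 19)
  Row 6: Widget B ($455.74, qty 63)
  Row 7: Gadget Y ($116.96, qty 74) <-- DUPLICATE
  Row 8: Tool Q ($300.72, qty 19) <-- DUPLICATE
  Row 9: Gadget X ($256.36, qty 5) <-- DUPLICATE

Duplicates found: 3
Unique records: 6

3 duplicates, 6 unique


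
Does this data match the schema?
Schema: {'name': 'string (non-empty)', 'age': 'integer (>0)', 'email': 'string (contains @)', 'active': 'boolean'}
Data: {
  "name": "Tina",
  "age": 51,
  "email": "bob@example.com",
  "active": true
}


Validating each field against schema:
  name: OK (non-empty string)
  age: OK (positive integer)
  email: OK (string with @)
  active: OK (boolean)

Result: VALID

VALID


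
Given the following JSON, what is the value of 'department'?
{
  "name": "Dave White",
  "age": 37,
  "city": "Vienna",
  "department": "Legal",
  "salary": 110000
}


Looking up field 'department'
Value: Legal

Legal


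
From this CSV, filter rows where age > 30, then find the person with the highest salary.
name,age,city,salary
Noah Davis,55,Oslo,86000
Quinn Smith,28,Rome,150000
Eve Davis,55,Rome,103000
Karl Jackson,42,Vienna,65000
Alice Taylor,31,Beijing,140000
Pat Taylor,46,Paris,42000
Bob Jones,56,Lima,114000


Filter: age > 30
Sort by: salary (descending)

Filtered records (6):
  Alice Taylor, age 31, salary $140000
  Bob Jones, age 56, salary $114000
  Eve Davis, age 55, salary $103000
  Noah Davis, age 55, salary $86000
  Karl Jackson, age 42, salary $65000
  Pat Taylor, age 46, salary $42000

Highest salary: Alice Taylor ($140000)

Alice Taylor


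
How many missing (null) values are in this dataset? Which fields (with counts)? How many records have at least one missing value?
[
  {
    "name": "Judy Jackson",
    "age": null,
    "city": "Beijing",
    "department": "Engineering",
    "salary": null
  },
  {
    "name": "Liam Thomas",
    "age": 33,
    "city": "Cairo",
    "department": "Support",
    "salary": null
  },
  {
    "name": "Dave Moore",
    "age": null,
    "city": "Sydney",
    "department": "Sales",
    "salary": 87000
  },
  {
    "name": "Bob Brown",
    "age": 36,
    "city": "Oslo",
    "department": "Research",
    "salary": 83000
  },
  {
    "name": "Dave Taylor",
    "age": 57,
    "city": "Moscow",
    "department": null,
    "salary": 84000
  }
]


Checking for missing (null) values in 5 records:

  Judy Jackson: age, salary
  Liam Thomas: salary
  Dave Moore: age
  Bob Brown: complete
  Dave Taylor: department

Per field:
  name: 0 missing
  age: 2 missing
  city: 0 missing
  department: 1 missing
  salary: 2 missing

Total missing values: 5
Records with any missing: 4

5 missing values (age: 2, department: 1, salary: 2); 4 incomplete records


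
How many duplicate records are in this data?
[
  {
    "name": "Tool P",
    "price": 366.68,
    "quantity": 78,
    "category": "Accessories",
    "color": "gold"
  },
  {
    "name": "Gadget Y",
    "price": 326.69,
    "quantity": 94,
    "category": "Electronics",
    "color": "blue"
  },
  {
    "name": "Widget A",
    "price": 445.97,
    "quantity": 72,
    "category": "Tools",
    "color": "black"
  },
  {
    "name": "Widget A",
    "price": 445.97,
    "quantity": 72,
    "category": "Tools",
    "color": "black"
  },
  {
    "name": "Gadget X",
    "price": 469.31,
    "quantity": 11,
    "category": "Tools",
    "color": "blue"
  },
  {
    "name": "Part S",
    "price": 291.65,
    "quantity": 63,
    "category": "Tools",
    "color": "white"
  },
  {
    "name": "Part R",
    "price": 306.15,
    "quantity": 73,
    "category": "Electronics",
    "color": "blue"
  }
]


Checking 7 records for duplicates:

  Row 1: Tool P ($366.68, qty 78)
  Row 2: Gadget Y ($326.69, qty 94)
  Row 3: Widget A ($445.97, qty 72)
  Row 4: Widget A ($445.97, qty 72) <-- DUPLICATE
  Row 5: Gadget X ($469.31, qty 11)
  Row 6: Part S ($291.65, qty 63)
  Row 7: Part R ($306.15, qty 73)

Duplicates found: 1
Unique records: 6

1 duplicates, 6 unique


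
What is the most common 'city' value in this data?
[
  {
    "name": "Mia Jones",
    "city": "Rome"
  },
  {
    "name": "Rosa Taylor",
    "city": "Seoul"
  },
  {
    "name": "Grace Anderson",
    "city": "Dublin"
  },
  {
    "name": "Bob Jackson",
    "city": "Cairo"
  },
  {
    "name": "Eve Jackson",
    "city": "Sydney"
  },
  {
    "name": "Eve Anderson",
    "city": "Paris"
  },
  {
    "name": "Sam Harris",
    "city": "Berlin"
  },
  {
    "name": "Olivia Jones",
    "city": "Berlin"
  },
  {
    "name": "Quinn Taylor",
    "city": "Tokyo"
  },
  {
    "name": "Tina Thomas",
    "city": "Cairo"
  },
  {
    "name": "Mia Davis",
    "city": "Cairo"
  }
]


Counting 'city' values across 11 records:

  Cairo: 3 ###
  Berlin: 2 ##
  Rome: 1 #
  Seoul: 1 #
  Dublin: 1 #
  Sydney: 1 #
  Paris: 1 #
  Tokyo: 1 #

Most common: Cairo (3 times)

Cairo (3 times)


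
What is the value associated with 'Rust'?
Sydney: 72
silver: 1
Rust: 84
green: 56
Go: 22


Looking up key 'Rust'
Value: 84

84


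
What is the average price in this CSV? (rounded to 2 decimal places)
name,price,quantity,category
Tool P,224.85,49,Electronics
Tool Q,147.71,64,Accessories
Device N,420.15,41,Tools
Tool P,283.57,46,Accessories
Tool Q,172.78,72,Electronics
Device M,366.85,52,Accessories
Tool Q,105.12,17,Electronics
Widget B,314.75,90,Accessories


Computing average price:
Values: [224.85, 147.71, 420.15, 283.57, 172.78, 366.85, 105.12, 314.75]
Sum = 2035.78
Count = 8
Average = 2035.78/8 = 254.4725 exactly -> 254.47 (rounded half-up to 2 decimal places)

254.47


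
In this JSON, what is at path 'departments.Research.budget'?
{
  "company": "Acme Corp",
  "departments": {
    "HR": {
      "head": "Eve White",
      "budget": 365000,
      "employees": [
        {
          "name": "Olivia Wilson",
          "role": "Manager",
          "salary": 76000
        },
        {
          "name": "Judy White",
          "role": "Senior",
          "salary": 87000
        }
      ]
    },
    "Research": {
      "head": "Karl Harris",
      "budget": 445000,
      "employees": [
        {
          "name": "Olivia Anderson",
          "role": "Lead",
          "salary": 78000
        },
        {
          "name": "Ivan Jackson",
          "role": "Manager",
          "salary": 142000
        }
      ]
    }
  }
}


Path: departments.Research.budget

Navigate:
  -> departments
  -> Research
  -> budget = 445000

445000


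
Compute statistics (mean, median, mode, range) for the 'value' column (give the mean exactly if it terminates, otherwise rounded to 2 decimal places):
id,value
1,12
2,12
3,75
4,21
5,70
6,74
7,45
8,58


Data: [12, 12, 75, 21, 70, 74, 45, 58]
Count: 8
Sum: 367
Mean: 367/8 = 45.875
Sorted: [12, 12, 21, 45, 58, 70, 74, 75]
Median: 51.5
Mode: 12 (2 times)
Range: 75 - 12 = 63
Min: 12, Max: 75

mean=45.875, median=51.5, mode=12, range=63


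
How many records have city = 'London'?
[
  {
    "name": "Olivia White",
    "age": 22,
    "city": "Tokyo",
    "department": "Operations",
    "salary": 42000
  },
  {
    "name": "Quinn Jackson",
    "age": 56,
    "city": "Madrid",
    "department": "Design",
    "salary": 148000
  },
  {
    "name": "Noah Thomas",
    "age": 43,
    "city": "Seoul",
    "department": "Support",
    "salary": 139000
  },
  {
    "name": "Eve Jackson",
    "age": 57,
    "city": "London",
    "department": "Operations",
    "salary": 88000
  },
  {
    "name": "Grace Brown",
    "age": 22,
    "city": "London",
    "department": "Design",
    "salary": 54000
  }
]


Data: 5 records
Condition: city = 'London'

Checking each record:
  Olivia White: Tokyo
  Quinn Jackson: Madrid
  Noah Thomas: Seoul
  Eve Jackson: London MATCH
  Grace Brown: London MATCH

Count: 2

2


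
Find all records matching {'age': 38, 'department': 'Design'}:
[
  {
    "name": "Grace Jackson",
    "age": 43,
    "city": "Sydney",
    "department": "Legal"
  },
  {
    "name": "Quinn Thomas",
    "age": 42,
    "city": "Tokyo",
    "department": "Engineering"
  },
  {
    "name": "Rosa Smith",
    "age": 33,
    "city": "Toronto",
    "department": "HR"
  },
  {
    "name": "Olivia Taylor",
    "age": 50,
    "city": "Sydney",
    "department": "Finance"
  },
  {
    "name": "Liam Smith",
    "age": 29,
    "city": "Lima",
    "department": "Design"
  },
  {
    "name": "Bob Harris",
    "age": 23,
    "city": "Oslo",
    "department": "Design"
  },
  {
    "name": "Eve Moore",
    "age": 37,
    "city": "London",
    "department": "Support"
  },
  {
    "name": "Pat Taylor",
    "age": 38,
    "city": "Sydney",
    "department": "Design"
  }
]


Search criteria: {'age': 38, 'department': 'Design'}

Checking 8 records:
  Grace Jackson: {age: 43, department: Legal}
  Quinn Thomas: {age: 42, department: Engineering}
  Rosa Smith: {age: 33, department: HR}
  Olivia Taylor: {age: 50, department: Finance}
  Liam Smith: {age: 29, department: Design}
  Bob Harris: {age: 23, department: Design}
  Eve Moore: {age: 37, department: Support}
  Pat Taylor: {age: 38, department: Design} <-- MATCH

Matches: ["Pat Taylor"]

["Pat Taylor"]


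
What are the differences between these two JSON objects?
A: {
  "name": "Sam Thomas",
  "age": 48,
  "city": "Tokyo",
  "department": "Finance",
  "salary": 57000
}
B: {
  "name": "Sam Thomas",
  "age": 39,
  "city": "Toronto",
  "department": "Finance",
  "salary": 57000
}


Comparing each field (in key order):
  name: same
  age: DIFFERENT
  city: DIFFERENT
  department: same
  salary: same
Differences:
  age: 48 -> 39
  city: Tokyo -> Toronto

2 field(s) changed

2 changes: age, city


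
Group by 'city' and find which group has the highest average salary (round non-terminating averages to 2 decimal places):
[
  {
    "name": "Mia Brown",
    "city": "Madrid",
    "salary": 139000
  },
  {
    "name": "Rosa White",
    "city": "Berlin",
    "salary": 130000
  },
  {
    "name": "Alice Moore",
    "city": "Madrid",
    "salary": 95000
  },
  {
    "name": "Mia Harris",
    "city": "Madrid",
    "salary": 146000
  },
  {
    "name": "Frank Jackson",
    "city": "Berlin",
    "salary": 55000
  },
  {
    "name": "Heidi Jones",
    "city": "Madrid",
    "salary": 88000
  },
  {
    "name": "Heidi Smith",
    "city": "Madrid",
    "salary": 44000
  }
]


Group by: city

Groups:
  Berlin: 2 people, avg salary = 185000/2 = $92500
  Madrid: 5 people, avg salary = 512000/5 = $102400

Highest average salary: Madrid ($102400)

Madrid ($102400)


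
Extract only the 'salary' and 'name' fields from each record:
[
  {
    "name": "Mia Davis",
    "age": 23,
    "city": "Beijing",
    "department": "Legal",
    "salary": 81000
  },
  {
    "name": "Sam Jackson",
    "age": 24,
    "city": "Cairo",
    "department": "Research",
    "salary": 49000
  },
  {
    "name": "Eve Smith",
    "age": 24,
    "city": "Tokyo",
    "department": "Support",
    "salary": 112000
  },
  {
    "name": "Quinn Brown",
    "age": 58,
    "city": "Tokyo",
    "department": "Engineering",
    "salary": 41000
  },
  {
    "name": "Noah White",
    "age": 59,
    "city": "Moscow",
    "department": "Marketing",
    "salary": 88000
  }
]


Original: 5 records with fields: name, age, city, department, salary
Keep: ['salary', 'name']
Drop: ['age', 'city', 'department']
Result: 5 records, 2 fields each

[
  {
    "salary": 81000,
    "name": "Mia Davis"
  },
  {
    "salary": 49000,
    "name": "Sam Jackson"
  },
  {
    "salary": 112000,
    "name": "Eve Smith"
  },
  {
    "salary": 41000,
    "name": "Quinn Brown"
  },
  {
    "salary": 88000,
    "name": "Noah White"
  }
]


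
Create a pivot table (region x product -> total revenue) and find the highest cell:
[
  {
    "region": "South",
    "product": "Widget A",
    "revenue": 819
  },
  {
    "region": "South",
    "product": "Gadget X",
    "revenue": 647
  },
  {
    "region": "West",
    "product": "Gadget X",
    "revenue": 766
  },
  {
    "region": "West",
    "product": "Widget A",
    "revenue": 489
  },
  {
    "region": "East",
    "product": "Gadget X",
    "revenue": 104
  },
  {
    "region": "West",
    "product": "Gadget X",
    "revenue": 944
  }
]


Pivot: region (rows) x product (columns) -> total revenue

     Gadget X      Widget A    
East           104             0  
South          647           819  
West          1710           489  

Highest: West / Gadget X = $1710

West / Gadget X = $1710


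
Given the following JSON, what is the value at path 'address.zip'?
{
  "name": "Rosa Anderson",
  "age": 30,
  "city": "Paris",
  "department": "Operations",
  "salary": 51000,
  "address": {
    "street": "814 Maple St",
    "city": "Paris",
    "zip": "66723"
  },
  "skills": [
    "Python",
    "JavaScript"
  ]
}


Query: address.zip
Path: address -> zip
Value: 66723

66723


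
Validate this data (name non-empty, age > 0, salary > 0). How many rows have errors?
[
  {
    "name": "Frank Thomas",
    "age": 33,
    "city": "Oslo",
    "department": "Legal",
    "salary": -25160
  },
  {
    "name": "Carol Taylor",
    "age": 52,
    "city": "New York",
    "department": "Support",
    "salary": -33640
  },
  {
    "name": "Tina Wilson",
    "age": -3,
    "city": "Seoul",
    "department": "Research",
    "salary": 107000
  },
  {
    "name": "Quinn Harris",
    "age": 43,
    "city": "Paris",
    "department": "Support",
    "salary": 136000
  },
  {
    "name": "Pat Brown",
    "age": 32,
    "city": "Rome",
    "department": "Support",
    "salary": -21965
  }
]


Validating 5 records:
Rules: name non-empty, age > 0, salary > 0

  Row 1 (Frank Thomas): negative salary: -25160
  Row 2 (Carol Taylor): negative salary: -33640
  Row 3 (Tina Wilson): negative age: -3
  Row 4 (Quinn Harris): OK
  Row 5 (Pat Brown): negative salary: -21965

Total errors: 4

4 errors


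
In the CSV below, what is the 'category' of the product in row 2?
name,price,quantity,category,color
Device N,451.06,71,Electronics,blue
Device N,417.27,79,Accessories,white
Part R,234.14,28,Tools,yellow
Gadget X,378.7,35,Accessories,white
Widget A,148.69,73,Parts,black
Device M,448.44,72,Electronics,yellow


Query: Row 2 ('Device N'), column 'category'
Value: Accessories

Accessories


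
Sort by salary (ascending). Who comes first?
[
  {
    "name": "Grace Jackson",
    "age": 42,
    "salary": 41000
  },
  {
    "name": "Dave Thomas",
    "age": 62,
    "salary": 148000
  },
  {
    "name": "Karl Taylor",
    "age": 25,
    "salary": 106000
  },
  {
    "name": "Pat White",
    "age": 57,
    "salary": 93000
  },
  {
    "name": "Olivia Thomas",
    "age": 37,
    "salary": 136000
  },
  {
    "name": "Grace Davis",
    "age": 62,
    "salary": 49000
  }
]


Sort by: salary (ascending)

Sorted order:
  1. Grace Jackson (salary = 41000)
  2. Grace Davis (salary = 49000)
  3. Pat White (salary = 93000)
  4. Karl Taylor (salary = 106000)
  5. Olivia Thomas (salary = 136000)
  6. Dave Thomas (salary = 148000)

First: Grace Jackson

Grace Jackson


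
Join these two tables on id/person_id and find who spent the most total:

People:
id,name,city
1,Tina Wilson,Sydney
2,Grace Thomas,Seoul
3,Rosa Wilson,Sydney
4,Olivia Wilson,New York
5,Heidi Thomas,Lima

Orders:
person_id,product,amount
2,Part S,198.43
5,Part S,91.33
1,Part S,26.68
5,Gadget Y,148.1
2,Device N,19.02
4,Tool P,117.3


Join on: people.id = orders.person_id

Joined rows:
  Grace Thomas (Seoul) bought Part S for $198.43
  Heidi Thomas (Lima) bought Part S for $91.33
  Tina Wilson (Sydney) bought Part S for $26.68
  Heidi Thomas (Lima) bought Gadget Y for $148.1
  Grace Thomas (Seoul) bought Device N for $19.02
  Olivia Wilson (New York) bought Tool P for $117.3

Total per person:
  Heidi Thomas: $239.43
  Grace Thomas: $217.45
  Olivia Wilson: $117.30
  Tina Wilson: $26.68

Top spender: Heidi Thomas ($239.43)

Heidi Thomas ($239.43)


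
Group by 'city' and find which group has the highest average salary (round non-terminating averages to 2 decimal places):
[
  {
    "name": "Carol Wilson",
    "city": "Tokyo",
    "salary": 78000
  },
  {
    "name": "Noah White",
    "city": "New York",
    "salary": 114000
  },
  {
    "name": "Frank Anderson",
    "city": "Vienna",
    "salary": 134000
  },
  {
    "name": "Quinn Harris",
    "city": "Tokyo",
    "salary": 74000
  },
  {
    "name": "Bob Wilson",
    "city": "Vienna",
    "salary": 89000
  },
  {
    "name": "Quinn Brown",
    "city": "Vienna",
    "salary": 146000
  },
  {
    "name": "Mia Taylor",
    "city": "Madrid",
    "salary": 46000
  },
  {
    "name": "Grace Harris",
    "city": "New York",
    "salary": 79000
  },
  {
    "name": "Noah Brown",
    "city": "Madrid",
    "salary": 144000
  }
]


Group by: city

Groups:
  Madrid: 2 people, avg salary = 190000/2 = $95000
  New York: 2 people, avg salary = 193000/2 = $96500
  Tokyo: 2 people, avg salary = 152000/2 = $76000
  Vienna: 3 people, avg salary = 369000/3 = $123000

Highest average salary: Vienna ($123000)

Vienna ($123000)


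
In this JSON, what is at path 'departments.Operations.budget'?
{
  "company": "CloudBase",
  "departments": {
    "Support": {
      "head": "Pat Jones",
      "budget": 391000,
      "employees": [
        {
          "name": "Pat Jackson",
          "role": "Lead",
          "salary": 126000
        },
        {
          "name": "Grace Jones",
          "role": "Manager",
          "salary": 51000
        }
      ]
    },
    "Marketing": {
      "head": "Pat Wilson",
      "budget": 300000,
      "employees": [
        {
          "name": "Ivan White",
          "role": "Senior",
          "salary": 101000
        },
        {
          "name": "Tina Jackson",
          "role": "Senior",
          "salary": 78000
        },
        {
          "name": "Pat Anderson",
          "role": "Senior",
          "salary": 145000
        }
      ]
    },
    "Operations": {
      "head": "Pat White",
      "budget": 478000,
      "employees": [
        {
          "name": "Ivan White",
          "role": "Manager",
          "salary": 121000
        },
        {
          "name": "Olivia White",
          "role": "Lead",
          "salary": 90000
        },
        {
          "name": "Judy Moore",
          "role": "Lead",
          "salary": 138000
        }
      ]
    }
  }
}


Path: departments.Operations.budget

Navigate:
  -> departments
  -> Operations
  -> budget = 478000

478000


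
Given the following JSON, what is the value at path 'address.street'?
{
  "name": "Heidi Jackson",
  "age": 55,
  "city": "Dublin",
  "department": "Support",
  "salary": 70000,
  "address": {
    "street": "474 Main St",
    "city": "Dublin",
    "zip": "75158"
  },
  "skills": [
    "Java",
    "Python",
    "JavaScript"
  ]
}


Query: address.street
Path: address -> street
Value: 474 Main St

474 Main St


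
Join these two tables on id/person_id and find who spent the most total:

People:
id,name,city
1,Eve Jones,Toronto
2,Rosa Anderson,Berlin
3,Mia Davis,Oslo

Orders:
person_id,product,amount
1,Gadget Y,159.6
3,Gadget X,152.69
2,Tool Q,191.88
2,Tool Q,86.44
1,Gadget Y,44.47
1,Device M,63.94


Join on: people.id = orders.person_id

Joined rows:
  Eve Jones (Toronto) bought Gadget Y for $159.6
  Mia Davis (Oslo) bought Gadget X for $152.69
  Rosa Anderson (Berlin) bought Tool Q for $191.88
  Rosa Anderson (Berlin) bought Tool Q for $86.44
  Eve Jones (Toronto) bought Gadget Y for $44.47
  Eve Jones (Toronto) bought Device M for $63.94

Total per person:
  Rosa Anderson: $278.32
  Eve Jones: $268.01
  Mia Davis: $152.69

Top spender: Rosa Anderson ($278.32)

Rosa Anderson ($278.32)


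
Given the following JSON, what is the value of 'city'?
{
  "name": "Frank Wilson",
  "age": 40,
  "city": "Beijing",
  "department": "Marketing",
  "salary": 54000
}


Looking up field 'city'
Value: Beijing

Beijing


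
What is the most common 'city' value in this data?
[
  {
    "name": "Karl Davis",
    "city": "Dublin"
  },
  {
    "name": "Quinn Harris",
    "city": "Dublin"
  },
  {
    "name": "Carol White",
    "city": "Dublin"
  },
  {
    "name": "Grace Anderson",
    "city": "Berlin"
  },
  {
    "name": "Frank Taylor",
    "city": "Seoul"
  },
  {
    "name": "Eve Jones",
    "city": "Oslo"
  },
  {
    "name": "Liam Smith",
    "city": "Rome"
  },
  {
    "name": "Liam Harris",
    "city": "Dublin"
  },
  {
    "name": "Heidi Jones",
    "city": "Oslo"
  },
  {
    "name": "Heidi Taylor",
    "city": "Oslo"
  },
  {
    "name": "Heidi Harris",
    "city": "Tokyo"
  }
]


Counting 'city' values across 11 records:

  Dublin: 4 ####
  Oslo: 3 ###
  Berlin: 1 #
  Seoul: 1 #
  Rome: 1 #
  Tokyo: 1 #

Most common: Dublin (4 times)

Dublin (4 times)


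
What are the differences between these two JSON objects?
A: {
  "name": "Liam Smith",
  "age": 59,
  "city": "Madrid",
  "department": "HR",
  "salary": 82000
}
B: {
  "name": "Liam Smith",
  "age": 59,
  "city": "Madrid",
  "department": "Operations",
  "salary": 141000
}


Comparing each field (in key order):
  name: same
  age: same
  city: same
  department: DIFFERENT
  salary: DIFFERENT
Differences:
  department: HR -> Operations
  salary: 82000 -> 141000

2 field(s) changed

2 changes: department, salary


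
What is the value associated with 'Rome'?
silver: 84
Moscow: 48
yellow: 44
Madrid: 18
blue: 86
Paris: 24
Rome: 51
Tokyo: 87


Looking up key 'Rome'
Value: 51

51


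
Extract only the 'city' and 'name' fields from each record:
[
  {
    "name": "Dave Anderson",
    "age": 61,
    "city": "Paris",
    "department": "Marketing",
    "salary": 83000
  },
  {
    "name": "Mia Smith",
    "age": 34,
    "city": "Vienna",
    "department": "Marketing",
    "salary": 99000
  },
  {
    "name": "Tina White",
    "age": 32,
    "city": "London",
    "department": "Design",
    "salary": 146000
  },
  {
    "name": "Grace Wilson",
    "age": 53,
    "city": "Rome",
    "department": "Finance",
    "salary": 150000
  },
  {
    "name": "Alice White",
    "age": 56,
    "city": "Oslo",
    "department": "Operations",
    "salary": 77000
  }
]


Original: 5 records with fields: name, age, city, department, salary
Keep: ['city', 'name']
Drop: ['age', 'department', 'salary']
Result: 5 records, 2 fields each

[
  {
    "city": "Paris",
    "name": "Dave Anderson"
  },
  {
    "city": "Vienna",
    "name": "Mia Smith"
  },
  {
    "city": "London",
    "name": "Tina White"
  },
  {
    "city": "Rome",
    "name": "Grace Wilson"
  },
  {
    "city": "Oslo",
    "name": "Alice White"
  }
]


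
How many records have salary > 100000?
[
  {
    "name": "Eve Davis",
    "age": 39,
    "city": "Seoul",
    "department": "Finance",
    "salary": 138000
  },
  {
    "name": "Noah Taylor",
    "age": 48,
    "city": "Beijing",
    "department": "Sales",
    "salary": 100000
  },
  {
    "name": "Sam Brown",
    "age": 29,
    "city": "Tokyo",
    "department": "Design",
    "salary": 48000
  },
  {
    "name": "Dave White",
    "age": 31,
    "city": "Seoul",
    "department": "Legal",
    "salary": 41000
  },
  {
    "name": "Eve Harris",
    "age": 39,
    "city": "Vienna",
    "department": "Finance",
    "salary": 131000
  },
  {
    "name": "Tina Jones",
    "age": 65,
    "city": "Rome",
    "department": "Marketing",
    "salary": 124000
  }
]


Data: 6 records
Condition: salary > 100000

Checking each record:
  Eve Davis: 138000 MATCH
  Noah Taylor: 100000
  Sam Brown: 48000
  Dave White: 41000
  Eve Harris: 131000 MATCH
  Tina Jones: 124000 MATCH

Count: 3

3


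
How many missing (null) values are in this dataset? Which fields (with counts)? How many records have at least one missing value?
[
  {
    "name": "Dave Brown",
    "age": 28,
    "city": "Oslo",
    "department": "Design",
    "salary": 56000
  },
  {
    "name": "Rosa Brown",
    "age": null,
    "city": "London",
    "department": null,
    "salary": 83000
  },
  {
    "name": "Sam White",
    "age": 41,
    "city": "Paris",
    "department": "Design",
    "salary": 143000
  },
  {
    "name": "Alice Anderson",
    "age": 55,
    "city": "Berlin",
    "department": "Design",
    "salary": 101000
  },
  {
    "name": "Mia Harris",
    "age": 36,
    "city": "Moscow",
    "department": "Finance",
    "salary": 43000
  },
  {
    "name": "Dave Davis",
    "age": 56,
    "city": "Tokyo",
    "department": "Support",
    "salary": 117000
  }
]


Checking for missing (null) values in 6 records:

  Dave Brown: complete
  Rosa Brown: age, department
  Sam White: complete
  Alice Anderson: complete
  Mia Harris: complete
  Dave Davis: complete

Per field:
  name: 0 missing
  age: 1 missing
  city: 0 missing
  department: 1 missing
  salary: 0 missing

Total missing values: 2
Records with any missing: 1

2 missing values (age: 1, department: 1); 1 incomplete records


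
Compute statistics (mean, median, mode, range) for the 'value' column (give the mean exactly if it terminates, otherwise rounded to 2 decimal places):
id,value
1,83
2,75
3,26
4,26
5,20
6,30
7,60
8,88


Data: [83, 75, 26, 26, 20, 30, 60, 88]
Count: 8
Sum: 408
Mean: 408/8 = 51
Sorted: [20, 26, 26, 30, 60, 75, 83, 88]
Median: 45.0
Mode: 26 (2 times)
Range: 88 - 20 = 68
Min: 20, Max: 88

mean=51, median=45.0, mode=26, range=68


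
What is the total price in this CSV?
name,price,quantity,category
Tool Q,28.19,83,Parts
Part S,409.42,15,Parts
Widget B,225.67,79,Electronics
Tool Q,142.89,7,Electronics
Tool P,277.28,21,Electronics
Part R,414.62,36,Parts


Computing total price:
Values: [28.19, 409.42, 225.67, 142.89, 277.28, 414.62]
Sum = 1498.07

1498.07


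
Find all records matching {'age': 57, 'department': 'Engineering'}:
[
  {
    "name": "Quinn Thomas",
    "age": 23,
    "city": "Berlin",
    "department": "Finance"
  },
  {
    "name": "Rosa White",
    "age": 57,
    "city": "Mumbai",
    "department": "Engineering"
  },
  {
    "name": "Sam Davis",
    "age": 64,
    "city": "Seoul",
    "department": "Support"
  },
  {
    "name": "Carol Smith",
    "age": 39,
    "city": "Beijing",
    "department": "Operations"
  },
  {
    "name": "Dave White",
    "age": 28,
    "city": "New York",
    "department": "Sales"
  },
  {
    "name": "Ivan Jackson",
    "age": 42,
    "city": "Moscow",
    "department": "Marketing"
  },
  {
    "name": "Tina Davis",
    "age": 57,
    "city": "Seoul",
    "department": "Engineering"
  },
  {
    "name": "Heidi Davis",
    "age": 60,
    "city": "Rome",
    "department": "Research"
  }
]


Search criteria: {'age': 57, 'department': 'Engineering'}

Checking 8 records:
  Quinn Thomas: {age: 23, department: Finance}
  Rosa White: {age: 57, department: Engineering} <-- MATCH
  Sam Davis: {age: 64, department: Support}
  Carol Smith: {age: 39, department: Operations}
  Dave White: {age: 28, department: Sales}
  Ivan Jackson: {age: 42, department: Marketing}
  Tina Davis: {age: 57, department: Engineering} <-- MATCH
  Heidi Davis: {age: 60, department: Research}

Matches: ["Rosa White", "Tina Davis"]

["Rosa White", "Tina Davis"]


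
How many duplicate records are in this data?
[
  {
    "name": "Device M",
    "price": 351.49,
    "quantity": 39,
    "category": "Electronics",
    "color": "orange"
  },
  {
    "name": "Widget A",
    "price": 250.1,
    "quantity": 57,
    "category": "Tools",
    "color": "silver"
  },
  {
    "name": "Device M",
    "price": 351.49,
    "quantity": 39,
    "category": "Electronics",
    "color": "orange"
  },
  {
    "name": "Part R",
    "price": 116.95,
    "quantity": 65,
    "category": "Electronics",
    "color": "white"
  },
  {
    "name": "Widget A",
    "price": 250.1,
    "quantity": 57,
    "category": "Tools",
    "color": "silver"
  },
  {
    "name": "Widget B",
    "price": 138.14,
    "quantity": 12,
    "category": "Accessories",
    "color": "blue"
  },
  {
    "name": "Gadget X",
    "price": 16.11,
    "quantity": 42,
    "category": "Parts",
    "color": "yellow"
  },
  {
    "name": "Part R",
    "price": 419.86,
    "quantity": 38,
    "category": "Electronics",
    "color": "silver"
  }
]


Checking 8 records for duplicates:

  Row 1: Device M ($351.49, qty 39)
  Row 2: Widget A ($250.1, qty 57)
  Row 3: Device M ($351.49, qty 39) <-- DUPLICATE
  Row 4: Part R ($116.95, qty 65)
  Row 5: Widget A ($250.1, qty 57) <-- DUPLICATE
  Row 6: Widget B ($138.14, qty 12)
  Row 7: Gadget X ($16.11, qty 42)
  Row 8: Part R ($419.86, qty 38)

Duplicates found: 2
Unique records: 6

2 duplicates, 6 unique


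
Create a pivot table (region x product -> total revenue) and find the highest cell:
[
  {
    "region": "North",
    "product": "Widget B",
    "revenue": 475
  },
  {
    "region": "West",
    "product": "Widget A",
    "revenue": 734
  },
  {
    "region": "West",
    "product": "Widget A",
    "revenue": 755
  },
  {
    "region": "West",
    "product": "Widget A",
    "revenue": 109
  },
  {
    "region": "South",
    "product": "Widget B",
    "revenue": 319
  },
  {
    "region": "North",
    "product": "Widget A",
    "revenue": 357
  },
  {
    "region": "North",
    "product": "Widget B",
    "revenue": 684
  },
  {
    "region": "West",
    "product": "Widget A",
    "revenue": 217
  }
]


Pivot: region (rows) x product (columns) -> total revenue

     Widget A      Widget B    
North          357          1159  
South            0           319  
West          1815             0  

Highest: West / Widget A = $1815

West / Widget A = $1815


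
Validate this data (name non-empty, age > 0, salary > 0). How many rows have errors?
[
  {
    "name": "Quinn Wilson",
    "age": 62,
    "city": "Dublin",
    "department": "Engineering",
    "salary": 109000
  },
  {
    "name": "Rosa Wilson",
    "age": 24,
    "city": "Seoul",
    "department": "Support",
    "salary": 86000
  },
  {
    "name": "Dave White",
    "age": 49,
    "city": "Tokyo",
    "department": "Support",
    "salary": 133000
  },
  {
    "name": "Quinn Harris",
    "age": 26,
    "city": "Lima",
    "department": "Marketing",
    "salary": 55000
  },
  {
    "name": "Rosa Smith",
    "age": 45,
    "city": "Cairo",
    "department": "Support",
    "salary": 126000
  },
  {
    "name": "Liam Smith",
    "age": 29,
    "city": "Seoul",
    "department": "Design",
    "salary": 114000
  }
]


Validating 6 records:
Rules: name non-empty, age > 0, salary > 0

  Row 1 (Quinn Wilson): OK
  Row 2 (Rosa Wilson): OK
  Row 3 (Dave White): OK
  Row 4 (Quinn Harris): OK
  Row 5 (Rosa Smith): OK
  Row 6 (Liam Smith): OK

Total errors: 0

0 errors


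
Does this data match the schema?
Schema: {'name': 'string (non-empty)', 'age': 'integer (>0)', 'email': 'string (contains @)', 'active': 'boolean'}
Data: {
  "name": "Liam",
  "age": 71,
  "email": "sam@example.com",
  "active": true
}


Validating each field against schema:
  name: OK (non-empty string)
  age: OK (positive integer)
  email: OK (string with @)
  active: OK (boolean)

Result: VALID

VALID


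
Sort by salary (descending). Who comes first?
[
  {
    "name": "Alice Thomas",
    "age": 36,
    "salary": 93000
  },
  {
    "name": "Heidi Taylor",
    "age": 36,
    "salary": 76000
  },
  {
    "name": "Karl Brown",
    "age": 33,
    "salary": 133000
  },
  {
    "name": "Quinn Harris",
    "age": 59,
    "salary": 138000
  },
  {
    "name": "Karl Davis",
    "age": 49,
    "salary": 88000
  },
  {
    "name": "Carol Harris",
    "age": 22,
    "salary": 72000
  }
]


Sort by: salary (descending)

Sorted order:
  1. Quinn Harris (salary = 138000)
  2. Karl Brown (salary = 133000)
  3. Alice Thomas (salary = 93000)
  4. Karl Davis (salary = 88000)
  5. Heidi Taylor (salary = 76000)
  6. Carol Harris (salary = 72000)

First: Quinn Harris

Quinn Harris


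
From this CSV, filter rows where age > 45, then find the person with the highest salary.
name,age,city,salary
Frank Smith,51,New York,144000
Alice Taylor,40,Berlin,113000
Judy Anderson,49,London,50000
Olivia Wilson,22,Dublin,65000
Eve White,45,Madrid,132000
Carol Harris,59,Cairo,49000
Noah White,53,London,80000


Filter: age > 45
Sort by: salary (descending)

Filtered records (4):
  Frank Smith, age 51, salary $144000
  Noah White, age 53, salary $80000
  Judy Anderson, age 49, salary $50000
  Carol Harris, age 59, salary $49000

Highest salary: Frank Smith ($144000)

Frank Smith


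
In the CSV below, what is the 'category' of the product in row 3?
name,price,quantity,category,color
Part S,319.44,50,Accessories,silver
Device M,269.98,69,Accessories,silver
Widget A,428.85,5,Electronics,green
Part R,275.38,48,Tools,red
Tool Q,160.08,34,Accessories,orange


Query: Row 3 ('Widget A'), column 'category'
Value: Electronics

Electronics
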